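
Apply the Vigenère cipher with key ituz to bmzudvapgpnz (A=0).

jfttlouooihy

Repeat the key across the message: ituzituzituz
b(1)+i(8): 9 → j
m(12)+t(19): 31≡5 → f
z(25)+u(20): 45≡19 → t
u(20)+z(25): 45≡19 → t
d(3)+i(8): 11 → l
v(21)+t(19): 40≡14 → o
a(0)+u(20): 20 → u
p(15)+z(25): 40≡14 → o
g(6)+i(8): 14 → o
p(15)+t(19): 34≡8 → i
n(13)+u(20): 33≡7 → h
z(25)+z(25): 50≡24 → y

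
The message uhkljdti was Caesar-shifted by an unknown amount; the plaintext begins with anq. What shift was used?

20

From the crib: u(20)−a(0)=20, so the shift is 20.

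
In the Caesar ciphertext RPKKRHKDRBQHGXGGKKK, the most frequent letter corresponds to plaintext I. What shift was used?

The most frequent ciphertext letter is K (appears 6 times).
K is position 10; I is position 8.
Shift = 2.

2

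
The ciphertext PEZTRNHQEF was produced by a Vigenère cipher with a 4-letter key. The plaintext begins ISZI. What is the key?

Subtract each crib letter from the matching ciphertext letter (mod 26):
P(15)−I(8)=7 → H
E(4)−S(18)=-14≡12 → M
Z(25)−Z(25)=0 → A
T(19)−I(8)=11 → L

HMAL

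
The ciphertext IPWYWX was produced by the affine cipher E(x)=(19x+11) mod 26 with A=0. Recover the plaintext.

TSRNRC

The inverse of 19 mod 26 is 11, since 19·11=209≡1. Apply D(y)=11·(y−11) mod 26:
I(8): 11·(8−11)=-33≡19 → T
P(15): 11·(15−11)=44≡18 → S
W(22): 11·(22−11)=121≡17 → R
Y(24): 11·(24−11)=143≡13 → N
W(22): 11·(22−11)=121≡17 → R
X(23): 11·(23−11)=132≡2 → C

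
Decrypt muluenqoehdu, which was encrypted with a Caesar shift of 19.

m(12): 12−19=-7≡19 → t
u(20): 20−19=1 → b
l(11): 11−19=-8≡18 → s
u(20): 20−19=1 → b
e(4): 4−19=-15≡11 → l
n(13): 13−19=-6≡20 → u
q(16): 16−19=-3≡23 → x
o(14): 14−19=-5≡21 → v
e(4): 4−19=-15≡11 → l
h(7): 7−19=-12≡14 → o
d(3): 3−19=-16≡10 → k
u(20): 20−19=1 → b

tbsbluxvlokb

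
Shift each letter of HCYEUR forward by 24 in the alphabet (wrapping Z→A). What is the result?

FAWCSP

H(7): 7+24=31≡5 → F
C(2): 2+24=26≡0 → A
Y(24): 24+24=48≡22 → W
E(4): 4+24=28≡2 → C
U(20): 20+24=44≡18 → S
R(17): 17+24=41≡15 → P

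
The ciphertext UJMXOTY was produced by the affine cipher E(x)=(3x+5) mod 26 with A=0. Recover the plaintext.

FKLGDWP

The inverse of 3 mod 26 is 9, since 3·9=27≡1. Apply D(y)=9·(y−5) mod 26:
U(20): 9·(20−5)=135≡5 → F
J(9): 9·(9−5)=36≡10 → K
M(12): 9·(12−5)=63≡11 → L
X(23): 9·(23−5)=162≡6 → G
O(14): 9·(14−5)=81≡3 → D
T(19): 9·(19−5)=126≡22 → W
Y(24): 9·(24−5)=171≡15 → P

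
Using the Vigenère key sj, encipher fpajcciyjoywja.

Repeat the key across the message: sjsjsjsjsjsjsj
f(5)+s(18): 23 → x
p(15)+j(9): 24 → y
a(0)+s(18): 18 → s
j(9)+j(9): 18 → s
c(2)+s(18): 20 → u
c(2)+j(9): 11 → l
i(8)+s(18): 26≡0 → a
y(24)+j(9): 33≡7 → h
j(9)+s(18): 27≡1 → b
o(14)+j(9): 23 → x
y(24)+s(18): 42≡16 → q
w(22)+j(9): 31≡5 → f
j(9)+s(18): 27≡1 → b
a(0)+j(9): 9 → j

xyssulahbxqfbj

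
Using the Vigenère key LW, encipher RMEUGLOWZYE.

CIPQRHZSKUP

Repeat the key across the message: LWLWLWLWLWL
R(17)+L(11): 28≡2 → C
M(12)+W(22): 34≡8 → I
E(4)+L(11): 15 → P
U(20)+W(22): 42≡16 → Q
G(6)+L(11): 17 → R
L(11)+W(22): 33≡7 → H
O(14)+L(11): 25 → Z
W(22)+W(22): 44≡18 → S
Z(25)+L(11): 36≡10 → K
Y(24)+W(22): 46≡20 → U
E(4)+L(11): 15 → P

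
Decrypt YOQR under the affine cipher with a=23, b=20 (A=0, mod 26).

QCKB

The inverse of 23 mod 26 is 17, since 23·17=391≡1. Apply D(y)=17·(y−20) mod 26:
Y(24): 17·(24−20)=68≡16 → Q
O(14): 17·(14−20)=-102≡2 → C
Q(16): 17·(16−20)=-68≡10 → K
R(17): 17·(17−20)=-51≡1 → B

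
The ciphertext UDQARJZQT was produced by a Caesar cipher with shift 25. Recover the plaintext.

VERBSKARU

U(20): 20−25=-5≡21 → V
D(3): 3−25=-22≡4 → E
Q(16): 16−25=-9≡17 → R
A(0): 0−25=-25≡1 → B
R(17): 17−25=-8≡18 → S
J(9): 9−25=-16≡10 → K
Z(25): 25−25=0 → A
Q(16): 16−25=-9≡17 → R
T(19): 19−25=-6≡20 → U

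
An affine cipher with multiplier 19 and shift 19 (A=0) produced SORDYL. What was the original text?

PXEGDQ

The inverse of 19 mod 26 is 11, since 19·11=209≡1. Apply D(y)=11·(y−19) mod 26:
S(18): 11·(18−19)=-11≡15 → P
O(14): 11·(14−19)=-55≡23 → X
R(17): 11·(17−19)=-22≡4 → E
D(3): 11·(3−19)=-176≡6 → G
Y(24): 11·(24−19)=55≡3 → D
L(11): 11·(11−19)=-88≡16 → Q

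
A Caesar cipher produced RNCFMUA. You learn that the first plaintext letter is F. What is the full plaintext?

From the crib: R(17)−F(5)=12, so the shift is 12.
Subtract 12 from each ciphertext letter:
R(17): 17−12=5 → F
N(13): 13−12=1 → B
C(2): 2−12=-10≡16 → Q
F(5): 5−12=-7≡19 → T
M(12): 12−12=0 → A
U(20): 20−12=8 → I
A(0): 0−12=-12≡14 → O

FBQTAIO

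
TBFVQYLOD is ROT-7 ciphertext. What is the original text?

T(19): 19−7=12 → M
B(1): 1−7=-6≡20 → U
F(5): 5−7=-2≡24 → Y
V(21): 21−7=14 → O
Q(16): 16−7=9 → J
Y(24): 24−7=17 → R
L(11): 11−7=4 → E
O(14): 14−7=7 → H
D(3): 3−7=-4≡22 → W

MUYOJREHW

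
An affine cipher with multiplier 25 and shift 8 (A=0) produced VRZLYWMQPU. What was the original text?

NRJXKMWSTO

The inverse of 25 mod 26 is 25, since 25·25=625≡1. Apply D(y)=25·(y−8) mod 26:
V(21): 25·(21−8)=325≡13 → N
R(17): 25·(17−8)=225≡17 → R
Z(25): 25·(25−8)=425≡9 → J
L(11): 25·(11−8)=75≡23 → X
Y(24): 25·(24−8)=400≡10 → K
W(22): 25·(22−8)=350≡12 → M
M(12): 25·(12−8)=100≡22 → W
Q(16): 25·(16−8)=200≡18 → S
P(15): 25·(15−8)=175≡19 → T
U(20): 25·(20−8)=300≡14 → O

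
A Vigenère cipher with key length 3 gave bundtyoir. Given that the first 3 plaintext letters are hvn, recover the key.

Subtract each crib letter from the matching ciphertext letter (mod 26):
b(1)−h(7)=-6≡20 → u
u(20)−v(21)=-1≡25 → z
n(13)−n(13)=0 → a

uza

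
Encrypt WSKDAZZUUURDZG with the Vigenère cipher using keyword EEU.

AWEHETDYOYVXDK

Repeat the key across the message: EEUEEUEEUEEUEE
W(22)+E(4): 26≡0 → A
S(18)+E(4): 22 → W
K(10)+U(20): 30≡4 → E
D(3)+E(4): 7 → H
A(0)+E(4): 4 → E
Z(25)+U(20): 45≡19 → T
Z(25)+E(4): 29≡3 → D
U(20)+E(4): 24 → Y
U(20)+U(20): 40≡14 → O
U(20)+E(4): 24 → Y
R(17)+E(4): 21 → V
D(3)+U(20): 23 → X
Z(25)+E(4): 29≡3 → D
G(6)+E(4): 10 → K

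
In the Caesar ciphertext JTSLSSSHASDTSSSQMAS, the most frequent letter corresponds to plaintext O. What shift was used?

The most frequent ciphertext letter is S (appears 9 times).
S is position 18; O is position 14.
Shift = 4.

4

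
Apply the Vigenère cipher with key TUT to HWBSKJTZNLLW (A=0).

Repeat the key across the message: TUTTUTTUTTUT
H(7)+T(19): 26≡0 → A
W(22)+U(20): 42≡16 → Q
B(1)+T(19): 20 → U
S(18)+T(19): 37≡11 → L
K(10)+U(20): 30≡4 → E
J(9)+T(19): 28≡2 → C
T(19)+T(19): 38≡12 → M
Z(25)+U(20): 45≡19 → T
N(13)+T(19): 32≡6 → G
L(11)+T(19): 30≡4 → E
L(11)+U(20): 31≡5 → F
W(22)+T(19): 41≡15 → P

AQULECMTGEFP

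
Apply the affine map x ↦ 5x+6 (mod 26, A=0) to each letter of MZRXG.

M(12): 5·12+6=66≡14 → O
Z(25): 5·25+6=131≡1 → B
R(17): 5·17+6=91≡13 → N
X(23): 5·23+6=121≡17 → R
G(6): 5·6+6=36≡10 → K

OBNRK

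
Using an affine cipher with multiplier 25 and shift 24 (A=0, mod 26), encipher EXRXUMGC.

UBHBEMSW

E(4): 25·4+24=124≡20 → U
X(23): 25·23+24=599≡1 → B
R(17): 25·17+24=449≡7 → H
X(23): 25·23+24=599≡1 → B
U(20): 25·20+24=524≡4 → E
M(12): 25·12+24=324≡12 → M
G(6): 25·6+24=174≡18 → S
C(2): 25·2+24=74≡22 → W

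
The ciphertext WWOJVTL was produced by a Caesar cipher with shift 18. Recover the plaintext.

EEWRDBT

W(22): 22−18=4 → E
W(22): 22−18=4 → E
O(14): 14−18=-4≡22 → W
J(9): 9−18=-9≡17 → R
V(21): 21−18=3 → D
T(19): 19−18=1 → B
L(11): 11−18=-7≡19 → T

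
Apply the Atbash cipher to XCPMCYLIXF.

X(23) → C(2)
C(2) → X(23)
P(15) → K(10)
M(12) → N(13)
C(2) → X(23)
Y(24) → B(1)
L(11) → O(14)
I(8) → R(17)
X(23) → C(2)
F(5) → U(20)

CXKNXBORCU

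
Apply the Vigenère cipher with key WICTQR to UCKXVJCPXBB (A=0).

Repeat the key across the message: WICTQRWICTQ
U(20)+W(22): 42≡16 → Q
C(2)+I(8): 10 → K
K(10)+C(2): 12 → M
X(23)+T(19): 42≡16 → Q
V(21)+Q(16): 37≡11 → L
J(9)+R(17): 26≡0 → A
C(2)+W(22): 24 → Y
P(15)+I(8): 23 → X
X(23)+C(2): 25 → Z
B(1)+T(19): 20 → U
B(1)+Q(16): 17 → R

QKMQLAYXZUR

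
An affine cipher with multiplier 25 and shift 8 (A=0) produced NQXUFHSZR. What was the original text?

The inverse of 25 mod 26 is 25, since 25·25=625≡1. Apply D(y)=25·(y−8) mod 26:
N(13): 25·(13−8)=125≡21 → V
Q(16): 25·(16−8)=200≡18 → S
X(23): 25·(23−8)=375≡11 → L
U(20): 25·(20−8)=300≡14 → O
F(5): 25·(5−8)=-75≡3 → D
H(7): 25·(7−8)=-25≡1 → B
S(18): 25·(18−8)=250≡16 → Q
Z(25): 25·(25−8)=425≡9 → J
R(17): 25·(17−8)=225≡17 → R

VSLODBQJR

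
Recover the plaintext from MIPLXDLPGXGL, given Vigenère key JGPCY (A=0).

Repeat the key across the ciphertext: JGPCYJGPCYJG
M(12)−J(9): 3 → D
I(8)−G(6): 2 → C
P(15)−P(15): 0 → A
L(11)−C(2): 9 → J
X(23)−Y(24): -1≡25 → Z
D(3)−J(9): -6≡20 → U
L(11)−G(6): 5 → F
P(15)−P(15): 0 → A
G(6)−C(2): 4 → E
X(23)−Y(24): -1≡25 → Z
G(6)−J(9): -3≡23 → X
L(11)−G(6): 5 → F

DCAJZUFAEZXF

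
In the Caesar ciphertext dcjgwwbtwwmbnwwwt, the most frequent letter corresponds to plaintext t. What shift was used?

The most frequent ciphertext letter is w (appears 7 times).
w is position 22; t is position 19.
Shift = 3.

3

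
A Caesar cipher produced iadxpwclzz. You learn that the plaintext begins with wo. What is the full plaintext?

worldkqznn

From the crib: i(8)−w(22)=-14≡12, so the shift is 12.
Subtract 12 from each ciphertext letter:
i(8): 8−12=-4≡22 → w
a(0): 0−12=-12≡14 → o
d(3): 3−12=-9≡17 → r
x(23): 23−12=11 → l
p(15): 15−12=3 → d
w(22): 22−12=10 → k
c(2): 2−12=-10≡16 → q
l(11): 11−12=-1≡25 → z
z(25): 25−12=13 → n
z(25): 25−12=13 → n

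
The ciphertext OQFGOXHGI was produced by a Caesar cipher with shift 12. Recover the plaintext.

O(14): 14−12=2 → C
Q(16): 16−12=4 → E
F(5): 5−12=-7≡19 → T
G(6): 6−12=-6≡20 → U
O(14): 14−12=2 → C
X(23): 23−12=11 → L
H(7): 7−12=-5≡21 → V
G(6): 6−12=-6≡20 → U
I(8): 8−12=-4≡22 → W

CETUCLVUW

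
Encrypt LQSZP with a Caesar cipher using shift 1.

L(11): 11+1=12 → M
Q(16): 16+1=17 → R
S(18): 18+1=19 → T
Z(25): 25+1=26≡0 → A
P(15): 15+1=16 → Q

MRTAQ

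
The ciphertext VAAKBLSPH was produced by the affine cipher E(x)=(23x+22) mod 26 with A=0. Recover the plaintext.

The inverse of 23 mod 26 is 17, since 23·17=391≡1. Apply D(y)=17·(y−22) mod 26:
V(21): 17·(21−22)=-17≡9 → J
A(0): 17·(0−22)=-374≡16 → Q
A(0): 17·(0−22)=-374≡16 → Q
K(10): 17·(10−22)=-204≡4 → E
B(1): 17·(1−22)=-357≡7 → H
L(11): 17·(11−22)=-187≡21 → V
S(18): 17·(18−22)=-68≡10 → K
P(15): 17·(15−22)=-119≡11 → L
H(7): 17·(7−22)=-255≡5 → F

JQQEHVKLF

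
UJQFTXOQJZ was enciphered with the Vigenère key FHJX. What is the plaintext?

PCHIOQFTES

Repeat the key across the ciphertext: FHJXFHJXFH
U(20)−F(5): 15 → P
J(9)−H(7): 2 → C
Q(16)−J(9): 7 → H
F(5)−X(23): -18≡8 → I
T(19)−F(5): 14 → O
X(23)−H(7): 16 → Q
O(14)−J(9): 5 → F
Q(16)−X(23): -7≡19 → T
J(9)−F(5): 4 → E
Z(25)−H(7): 18 → S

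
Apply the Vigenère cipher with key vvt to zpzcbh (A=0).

Repeat the key across the message: vvtvvt
z(25)+v(21): 46≡20 → u
p(15)+v(21): 36≡10 → k
z(25)+t(19): 44≡18 → s
c(2)+v(21): 23 → x
b(1)+v(21): 22 → w
h(7)+t(19): 26≡0 → a

uksxwa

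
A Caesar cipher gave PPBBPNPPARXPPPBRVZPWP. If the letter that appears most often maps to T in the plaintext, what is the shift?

22

The most frequent ciphertext letter is P (appears 10 times).
P is position 15; T is position 19.
Shift = -4≡22.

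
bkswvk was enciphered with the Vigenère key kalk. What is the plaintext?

Repeat the key across the ciphertext: kalkka
b(1)−k(10): -9≡17 → r
k(10)−a(0): 10 → k
s(18)−l(11): 7 → h
w(22)−k(10): 12 → m
v(21)−k(10): 11 → l
k(10)−a(0): 10 → k

rkhmlk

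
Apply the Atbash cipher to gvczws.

g(6) → t(19)
v(21) → e(4)
c(2) → x(23)
z(25) → a(0)
w(22) → d(3)
s(18) → h(7)

texadh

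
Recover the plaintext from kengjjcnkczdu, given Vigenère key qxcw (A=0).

Repeat the key across the ciphertext: qxcwqxcwqxcwq
k(10)−q(16): -6≡20 → u
e(4)−x(23): -19≡7 → h
n(13)−c(2): 11 → l
g(6)−w(22): -16≡10 → k
j(9)−q(16): -7≡19 → t
j(9)−x(23): -14≡12 → m
c(2)−c(2): 0 → a
n(13)−w(22): -9≡17 → r
k(10)−q(16): -6≡20 → u
c(2)−x(23): -21≡5 → f
z(25)−c(2): 23 → x
d(3)−w(22): -19≡7 → h
u(20)−q(16): 4 → e

uhlktmarufxhe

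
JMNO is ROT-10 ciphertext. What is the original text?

ZCDE

J(9): 9−10=-1≡25 → Z
M(12): 12−10=2 → C
N(13): 13−10=3 → D
O(14): 14−10=4 → E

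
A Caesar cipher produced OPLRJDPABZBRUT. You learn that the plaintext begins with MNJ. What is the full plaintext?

MNJPHBNYZXZPSR

From the crib: O(14)−M(12)=2, so the shift is 2.
Subtract 2 from each ciphertext letter:
O(14): 14−2=12 → M
P(15): 15−2=13 → N
L(11): 11−2=9 → J
R(17): 17−2=15 → P
J(9): 9−2=7 → H
D(3): 3−2=1 → B
P(15): 15−2=13 → N
A(0): 0−2=-2≡24 → Y
B(1): 1−2=-1≡25 → Z
Z(25): 25−2=23 → X
B(1): 1−2=-1≡25 → Z
R(17): 17−2=15 → P
U(20): 20−2=18 → S
T(19): 19−2=17 → R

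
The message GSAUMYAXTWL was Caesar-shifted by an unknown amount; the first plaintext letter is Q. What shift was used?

16

From the crib: G(6)−Q(16)=-10≡16, so the shift is 16.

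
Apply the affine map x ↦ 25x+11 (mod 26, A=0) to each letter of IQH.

DVE

I(8): 25·8+11=211≡3 → D
Q(16): 25·16+11=411≡21 → V
H(7): 25·7+11=186≡4 → E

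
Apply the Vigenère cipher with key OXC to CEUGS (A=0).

QBWUP

Repeat the key across the message: OXCOX
C(2)+O(14): 16 → Q
E(4)+X(23): 27≡1 → B
U(20)+C(2): 22 → W
G(6)+O(14): 20 → U
S(18)+X(23): 41≡15 → P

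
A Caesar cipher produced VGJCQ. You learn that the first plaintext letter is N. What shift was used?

From the crib: V(21)−N(13)=8, so the shift is 8.

8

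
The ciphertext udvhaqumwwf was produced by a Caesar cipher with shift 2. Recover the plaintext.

u(20): 20−2=18 → s
d(3): 3−2=1 → b
v(21): 21−2=19 → t
h(7): 7−2=5 → f
a(0): 0−2=-2≡24 → y
q(16): 16−2=14 → o
u(20): 20−2=18 → s
m(12): 12−2=10 → k
w(22): 22−2=20 → u
w(22): 22−2=20 → u
f(5): 5−2=3 → d

sbtfyoskuud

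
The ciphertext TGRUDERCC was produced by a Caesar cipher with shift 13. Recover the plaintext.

T(19): 19−13=6 → G
G(6): 6−13=-7≡19 → T
R(17): 17−13=4 → E
U(20): 20−13=7 → H
D(3): 3−13=-10≡16 → Q
E(4): 4−13=-9≡17 → R
R(17): 17−13=4 → E
C(2): 2−13=-11≡15 → P
C(2): 2−13=-11≡15 → P

GTEHQREPP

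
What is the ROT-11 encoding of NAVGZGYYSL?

YLGRKRJJDW

N(13): 13+11=24 → Y
A(0): 0+11=11 → L
V(21): 21+11=32≡6 → G
G(6): 6+11=17 → R
Z(25): 25+11=36≡10 → K
G(6): 6+11=17 → R
Y(24): 24+11=35≡9 → J
Y(24): 24+11=35≡9 → J
S(18): 18+11=29≡3 → D
L(11): 11+11=22 → W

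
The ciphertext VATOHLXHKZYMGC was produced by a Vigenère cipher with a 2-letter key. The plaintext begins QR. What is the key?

Subtract each crib letter from the matching ciphertext letter (mod 26):
V(21)−Q(16)=5 → F
A(0)−R(17)=-17≡9 → J

FJ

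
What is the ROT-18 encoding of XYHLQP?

X(23): 23+18=41≡15 → P
Y(24): 24+18=42≡16 → Q
H(7): 7+18=25 → Z
L(11): 11+18=29≡3 → D
Q(16): 16+18=34≡8 → I
P(15): 15+18=33≡7 → H

PQZDIH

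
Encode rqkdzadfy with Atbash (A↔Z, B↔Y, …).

r(17) → i(8)
q(16) → j(9)
k(10) → p(15)
d(3) → w(22)
z(25) → a(0)
a(0) → z(25)
d(3) → w(22)
f(5) → u(20)
y(24) → b(1)

ijpwazwub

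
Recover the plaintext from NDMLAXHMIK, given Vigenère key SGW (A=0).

VXQTUBPGMS

Repeat the key across the ciphertext: SGWSGWSGWS
N(13)−S(18): -5≡21 → V
D(3)−G(6): -3≡23 → X
M(12)−W(22): -10≡16 → Q
L(11)−S(18): -7≡19 → T
A(0)−G(6): -6≡20 → U
X(23)−W(22): 1 → B
H(7)−S(18): -11≡15 → P
M(12)−G(6): 6 → G
I(8)−W(22): -14≡12 → M
K(10)−S(18): -8≡18 → S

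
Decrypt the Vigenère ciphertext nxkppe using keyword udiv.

tucuvb

Repeat the key across the ciphertext: udivud
n(13)−u(20): -7≡19 → t
x(23)−d(3): 20 → u
k(10)−i(8): 2 → c
p(15)−v(21): -6≡20 → u
p(15)−u(20): -5≡21 → v
e(4)−d(3): 1 → b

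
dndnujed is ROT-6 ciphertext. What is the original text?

xhxhodyx

d(3): 3−6=-3≡23 → x
n(13): 13−6=7 → h
d(3): 3−6=-3≡23 → x
n(13): 13−6=7 → h
u(20): 20−6=14 → o
j(9): 9−6=3 → d
e(4): 4−6=-2≡24 → y
d(3): 3−6=-3≡23 → x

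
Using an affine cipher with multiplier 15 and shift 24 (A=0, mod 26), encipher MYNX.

WULF

M(12): 15·12+24=204≡22 → W
Y(24): 15·24+24=384≡20 → U
N(13): 15·13+24=219≡11 → L
X(23): 15·23+24=369≡5 → F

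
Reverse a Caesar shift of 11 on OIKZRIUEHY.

O(14): 14−11=3 → D
I(8): 8−11=-3≡23 → X
K(10): 10−11=-1≡25 → Z
Z(25): 25−11=14 → O
R(17): 17−11=6 → G
I(8): 8−11=-3≡23 → X
U(20): 20−11=9 → J
E(4): 4−11=-7≡19 → T
H(7): 7−11=-4≡22 → W
Y(24): 24−11=13 → N

DXZOGXJTWN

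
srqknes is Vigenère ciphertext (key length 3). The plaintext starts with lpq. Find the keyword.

hca

Subtract each crib letter from the matching ciphertext letter (mod 26):
s(18)−l(11)=7 → h
r(17)−p(15)=2 → c
q(16)−q(16)=0 → a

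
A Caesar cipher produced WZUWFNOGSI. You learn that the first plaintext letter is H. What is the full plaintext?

From the crib: W(22)−H(7)=15, so the shift is 15.
Subtract 15 from each ciphertext letter:
W(22): 22−15=7 → H
Z(25): 25−15=10 → K
U(20): 20−15=5 → F
W(22): 22−15=7 → H
F(5): 5−15=-10≡16 → Q
N(13): 13−15=-2≡24 → Y
O(14): 14−15=-1≡25 → Z
G(6): 6−15=-9≡17 → R
S(18): 18−15=3 → D
I(8): 8−15=-7≡19 → T

HKFHQYZRDT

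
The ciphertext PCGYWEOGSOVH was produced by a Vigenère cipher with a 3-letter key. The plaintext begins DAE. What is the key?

Subtract each crib letter from the matching ciphertext letter (mod 26):
P(15)−D(3)=12 → M
C(2)−A(0)=2 → C
G(6)−E(4)=2 → C

MCC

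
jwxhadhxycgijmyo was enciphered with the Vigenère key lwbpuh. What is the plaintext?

Repeat the key across the ciphertext: lwbpuhlwbpuhlwbp
j(9)−l(11): -2≡24 → y
w(22)−w(22): 0 → a
x(23)−b(1): 22 → w
h(7)−p(15): -8≡18 → s
a(0)−u(20): -20≡6 → g
d(3)−h(7): -4≡22 → w
h(7)−l(11): -4≡22 → w
x(23)−w(22): 1 → b
y(24)−b(1): 23 → x
c(2)−p(15): -13≡13 → n
g(6)−u(20): -14≡12 → m
i(8)−h(7): 1 → b
j(9)−l(11): -2≡24 → y
m(12)−w(22): -10≡16 → q
y(24)−b(1): 23 → x
o(14)−p(15): -1≡25 → z

yawsgwwbxnmbyqxz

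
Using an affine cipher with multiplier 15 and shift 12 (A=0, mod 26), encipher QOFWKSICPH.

SOJEGWCQDN

Q(16): 15·16+12=252≡18 → S
O(14): 15·14+12=222≡14 → O
F(5): 15·5+12=87≡9 → J
W(22): 15·22+12=342≡4 → E
K(10): 15·10+12=162≡6 → G
S(18): 15·18+12=282≡22 → W
I(8): 15·8+12=132≡2 → C
C(2): 15·2+12=42≡16 → Q
P(15): 15·15+12=237≡3 → D
H(7): 15·7+12=117≡13 → N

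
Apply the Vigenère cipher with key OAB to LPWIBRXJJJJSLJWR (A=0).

Repeat the key across the message: OABOABOABOABOABO
L(11)+O(14): 25 → Z
P(15)+A(0): 15 → P
W(22)+B(1): 23 → X
I(8)+O(14): 22 → W
B(1)+A(0): 1 → B
R(17)+B(1): 18 → S
X(23)+O(14): 37≡11 → L
J(9)+A(0): 9 → J
J(9)+B(1): 10 → K
J(9)+O(14): 23 → X
J(9)+A(0): 9 → J
S(18)+B(1): 19 → T
L(11)+O(14): 25 → Z
J(9)+A(0): 9 → J
W(22)+B(1): 23 → X
R(17)+O(14): 31≡5 → F

ZPXWBSLJKXJTZJXF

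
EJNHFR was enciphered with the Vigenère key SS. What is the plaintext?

MRVPNZ

Repeat the key across the ciphertext: SSSSSS
E(4)−S(18): -14≡12 → M
J(9)−S(18): -9≡17 → R
N(13)−S(18): -5≡21 → V
H(7)−S(18): -11≡15 → P
F(5)−S(18): -13≡13 → N
R(17)−S(18): -1≡25 → Z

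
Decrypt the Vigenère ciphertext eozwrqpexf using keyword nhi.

Repeat the key across the ciphertext: nhinhinhin
e(4)−n(13): -9≡17 → r
o(14)−h(7): 7 → h
z(25)−i(8): 17 → r
w(22)−n(13): 9 → j
r(17)−h(7): 10 → k
q(16)−i(8): 8 → i
p(15)−n(13): 2 → c
e(4)−h(7): -3≡23 → x
x(23)−i(8): 15 → p
f(5)−n(13): -8≡18 → s

rhrjkicxps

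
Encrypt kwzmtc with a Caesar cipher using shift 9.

tfivcl

k(10): 10+9=19 → t
w(22): 22+9=31≡5 → f
z(25): 25+9=34≡8 → i
m(12): 12+9=21 → v
t(19): 19+9=28≡2 → c
c(2): 2+9=11 → l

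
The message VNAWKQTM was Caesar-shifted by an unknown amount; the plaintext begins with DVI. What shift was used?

From the crib: V(21)−D(3)=18, so the shift is 18.

18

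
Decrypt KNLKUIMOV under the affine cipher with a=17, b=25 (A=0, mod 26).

TKQTPZNHM

The inverse of 17 mod 26 is 23, since 17·23=391≡1. Apply D(y)=23·(y−25) mod 26:
K(10): 23·(10−25)=-345≡19 → T
N(13): 23·(13−25)=-276≡10 → K
L(11): 23·(11−25)=-322≡16 → Q
K(10): 23·(10−25)=-345≡19 → T
U(20): 23·(20−25)=-115≡15 → P
I(8): 23·(8−25)=-391≡25 → Z
M(12): 23·(12−25)=-299≡13 → N
O(14): 23·(14−25)=-253≡7 → H
V(21): 23·(21−25)=-92≡12 → M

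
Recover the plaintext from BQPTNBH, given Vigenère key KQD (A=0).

RAMJXYX

Repeat the key across the ciphertext: KQDKQDK
B(1)−K(10): -9≡17 → R
Q(16)−Q(16): 0 → A
P(15)−D(3): 12 → M
T(19)−K(10): 9 → J
N(13)−Q(16): -3≡23 → X
B(1)−D(3): -2≡24 → Y
H(7)−K(10): -3≡23 → X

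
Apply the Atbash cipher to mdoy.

m(12) → n(13)
d(3) → w(22)
o(14) → l(11)
y(24) → b(1)

nwlb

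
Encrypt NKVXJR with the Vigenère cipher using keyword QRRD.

Repeat the key across the message: QRRDQR
N(13)+Q(16): 29≡3 → D
K(10)+R(17): 27≡1 → B
V(21)+R(17): 38≡12 → M
X(23)+D(3): 26≡0 → A
J(9)+Q(16): 25 → Z
R(17)+R(17): 34≡8 → I

DBMAZI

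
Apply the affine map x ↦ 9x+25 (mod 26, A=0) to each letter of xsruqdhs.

yfwxnakf

x(23): 9·23+25=232≡24 → y
s(18): 9·18+25=187≡5 → f
r(17): 9·17+25=178≡22 → w
u(20): 9·20+25=205≡23 → x
q(16): 9·16+25=169≡13 → n
d(3): 9·3+25=52≡0 → a
h(7): 9·7+25=88≡10 → k
s(18): 9·18+25=187≡5 → f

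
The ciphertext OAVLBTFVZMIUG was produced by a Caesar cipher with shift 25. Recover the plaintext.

PBWMCUGWANJVH

O(14): 14−25=-11≡15 → P
A(0): 0−25=-25≡1 → B
V(21): 21−25=-4≡22 → W
L(11): 11−25=-14≡12 → M
B(1): 1−25=-24≡2 → C
T(19): 19−25=-6≡20 → U
F(5): 5−25=-20≡6 → G
V(21): 21−25=-4≡22 → W
Z(25): 25−25=0 → A
M(12): 12−25=-13≡13 → N
I(8): 8−25=-17≡9 → J
U(20): 20−25=-5≡21 → V
G(6): 6−25=-19≡7 → H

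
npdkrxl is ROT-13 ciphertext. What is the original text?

acqxeky

n(13): 13−13=0 → a
p(15): 15−13=2 → c
d(3): 3−13=-10≡16 → q
k(10): 10−13=-3≡23 → x
r(17): 17−13=4 → e
x(23): 23−13=10 → k
l(11): 11−13=-2≡24 → y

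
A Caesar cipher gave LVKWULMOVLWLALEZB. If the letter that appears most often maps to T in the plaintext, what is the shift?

The most frequent ciphertext letter is L (appears 5 times).
L is position 11; T is position 19.
Shift = -8≡18.

18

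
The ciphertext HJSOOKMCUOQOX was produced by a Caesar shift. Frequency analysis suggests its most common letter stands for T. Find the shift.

The most frequent ciphertext letter is O (appears 4 times).
O is position 14; T is position 19.
Shift = -5≡21.

21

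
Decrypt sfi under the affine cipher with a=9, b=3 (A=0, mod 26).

The inverse of 9 mod 26 is 3, since 9·3=27≡1. Apply D(y)=3·(y−3) mod 26:
s(18): 3·(18−3)=45≡19 → t
f(5): 3·(5−3)=6 → g
i(8): 3·(8−3)=15 → p

tgp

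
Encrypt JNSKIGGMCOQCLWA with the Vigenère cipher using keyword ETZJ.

Repeat the key across the message: ETZJETZJETZJETZ
J(9)+E(4): 13 → N
N(13)+T(19): 32≡6 → G
S(18)+Z(25): 43≡17 → R
K(10)+J(9): 19 → T
I(8)+E(4): 12 → M
G(6)+T(19): 25 → Z
G(6)+Z(25): 31≡5 → F
M(12)+J(9): 21 → V
C(2)+E(4): 6 → G
O(14)+T(19): 33≡7 → H
Q(16)+Z(25): 41≡15 → P
C(2)+J(9): 11 → L
L(11)+E(4): 15 → P
W(22)+T(19): 41≡15 → P
A(0)+Z(25): 25 → Z

NGRTMZFVGHPLPPZ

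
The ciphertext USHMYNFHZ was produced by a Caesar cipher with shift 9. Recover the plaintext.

U(20): 20−9=11 → L
S(18): 18−9=9 → J
H(7): 7−9=-2≡24 → Y
M(12): 12−9=3 → D
Y(24): 24−9=15 → P
N(13): 13−9=4 → E
F(5): 5−9=-4≡22 → W
H(7): 7−9=-2≡24 → Y
Z(25): 25−9=16 → Q

LJYDPEWYQ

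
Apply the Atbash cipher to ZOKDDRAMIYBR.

ALPWWIZNRBYI

Z(25) → A(0)
O(14) → L(11)
K(10) → P(15)
D(3) → W(22)
D(3) → W(22)
R(17) → I(8)
A(0) → Z(25)
M(12) → N(13)
I(8) → R(17)
Y(24) → B(1)
B(1) → Y(24)
R(17) → I(8)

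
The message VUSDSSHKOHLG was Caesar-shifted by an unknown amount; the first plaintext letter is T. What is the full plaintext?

From the crib: V(21)−T(19)=2, so the shift is 2.
Subtract 2 from each ciphertext letter:
V(21): 21−2=19 → T
U(20): 20−2=18 → S
S(18): 18−2=16 → Q
D(3): 3−2=1 → B
S(18): 18−2=16 → Q
S(18): 18−2=16 → Q
H(7): 7−2=5 → F
K(10): 10−2=8 → I
O(14): 14−2=12 → M
H(7): 7−2=5 → F
L(11): 11−2=9 → J
G(6): 6−2=4 → E

TSQBQQFIMFJE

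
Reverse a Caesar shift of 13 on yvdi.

y(24): 24−13=11 → l
v(21): 21−13=8 → i
d(3): 3−13=-10≡16 → q
i(8): 8−13=-5≡21 → v

liqv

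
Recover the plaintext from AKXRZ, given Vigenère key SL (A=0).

IZFGH

Repeat the key across the ciphertext: SLSLS
A(0)−S(18): -18≡8 → I
K(10)−L(11): -1≡25 → Z
X(23)−S(18): 5 → F
R(17)−L(11): 6 → G
Z(25)−S(18): 7 → H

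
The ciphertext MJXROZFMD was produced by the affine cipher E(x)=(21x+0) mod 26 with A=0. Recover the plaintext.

ITLHSVZIP

The inverse of 21 mod 26 is 5, since 21·5=105≡1. Apply D(y)=5·(y−0) mod 26:
M(12): 5·(12−0)=60≡8 → I
J(9): 5·(9−0)=45≡19 → T
X(23): 5·(23−0)=115≡11 → L
R(17): 5·(17−0)=85≡7 → H
O(14): 5·(14−0)=70≡18 → S
Z(25): 5·(25−0)=125≡21 → V
F(5): 5·(5−0)=25 → Z
M(12): 5·(12−0)=60≡8 → I
D(3): 5·(3−0)=15 → P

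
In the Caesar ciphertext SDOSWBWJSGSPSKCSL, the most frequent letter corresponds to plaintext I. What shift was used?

The most frequent ciphertext letter is S (appears 6 times).
S is position 18; I is position 8.
Shift = 10.

10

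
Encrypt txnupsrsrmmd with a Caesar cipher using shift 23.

qukrmpopojja

t(19): 19+23=42≡16 → q
x(23): 23+23=46≡20 → u
n(13): 13+23=36≡10 → k
u(20): 20+23=43≡17 → r
p(15): 15+23=38≡12 → m
s(18): 18+23=41≡15 → p
r(17): 17+23=40≡14 → o
s(18): 18+23=41≡15 → p
r(17): 17+23=40≡14 → o
m(12): 12+23=35≡9 → j
m(12): 12+23=35≡9 → j
d(3): 3+23=26≡0 → a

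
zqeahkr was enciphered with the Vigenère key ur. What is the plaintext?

Repeat the key across the ciphertext: urururu
z(25)−u(20): 5 → f
q(16)−r(17): -1≡25 → z
e(4)−u(20): -16≡10 → k
a(0)−r(17): -17≡9 → j
h(7)−u(20): -13≡13 → n
k(10)−r(17): -7≡19 → t
r(17)−u(20): -3≡23 → x

fzkjntx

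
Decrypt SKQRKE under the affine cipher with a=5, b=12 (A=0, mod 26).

The inverse of 5 mod 26 is 21, since 5·21=105≡1. Apply D(y)=21·(y−12) mod 26:
S(18): 21·(18−12)=126≡22 → W
K(10): 21·(10−12)=-42≡10 → K
Q(16): 21·(16−12)=84≡6 → G
R(17): 21·(17−12)=105≡1 → B
K(10): 21·(10−12)=-42≡10 → K
E(4): 21·(4−12)=-168≡14 → O

WKGBKO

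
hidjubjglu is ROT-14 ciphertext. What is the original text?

tupvgnvsxg

h(7): 7−14=-7≡19 → t
i(8): 8−14=-6≡20 → u
d(3): 3−14=-11≡15 → p
j(9): 9−14=-5≡21 → v
u(20): 20−14=6 → g
b(1): 1−14=-13≡13 → n
j(9): 9−14=-5≡21 → v
g(6): 6−14=-8≡18 → s
l(11): 11−14=-3≡23 → x
u(20): 20−14=6 → g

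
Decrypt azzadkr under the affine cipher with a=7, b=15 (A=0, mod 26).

juujcde

The inverse of 7 mod 26 is 15, since 7·15=105≡1. Apply D(y)=15·(y−15) mod 26:
a(0): 15·(0−15)=-225≡9 → j
z(25): 15·(25−15)=150≡20 → u
z(25): 15·(25−15)=150≡20 → u
a(0): 15·(0−15)=-225≡9 → j
d(3): 15·(3−15)=-180≡2 → c
k(10): 15·(10−15)=-75≡3 → d
r(17): 15·(17−15)=30≡4 → e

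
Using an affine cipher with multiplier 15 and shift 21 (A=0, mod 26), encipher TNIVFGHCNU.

T(19): 15·19+21=306≡20 → U
N(13): 15·13+21=216≡8 → I
I(8): 15·8+21=141≡11 → L
V(21): 15·21+21=336≡24 → Y
F(5): 15·5+21=96≡18 → S
G(6): 15·6+21=111≡7 → H
H(7): 15·7+21=126≡22 → W
C(2): 15·2+21=51≡25 → Z
N(13): 15·13+21=216≡8 → I
U(20): 15·20+21=321≡9 → J

UILYSHWZIJ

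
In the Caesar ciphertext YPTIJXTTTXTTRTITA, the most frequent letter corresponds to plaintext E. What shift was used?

15

The most frequent ciphertext letter is T (appears 8 times).
T is position 19; E is position 4.
Shift = 15.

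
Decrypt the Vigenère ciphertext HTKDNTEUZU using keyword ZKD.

IJHEDQFKWV

Repeat the key across the ciphertext: ZKDZKDZKDZ
H(7)−Z(25): -18≡8 → I
T(19)−K(10): 9 → J
K(10)−D(3): 7 → H
D(3)−Z(25): -22≡4 → E
N(13)−K(10): 3 → D
T(19)−D(3): 16 → Q
E(4)−Z(25): -21≡5 → F
U(20)−K(10): 10 → K
Z(25)−D(3): 22 → W
U(20)−Z(25): -5≡21 → V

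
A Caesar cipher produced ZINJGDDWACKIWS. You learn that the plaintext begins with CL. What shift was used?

23

From the crib: Z(25)−C(2)=23, so the shift is 23.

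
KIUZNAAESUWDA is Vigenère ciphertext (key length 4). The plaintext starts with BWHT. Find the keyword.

JMNG

Subtract each crib letter from the matching ciphertext letter (mod 26):
K(10)−B(1)=9 → J
I(8)−W(22)=-14≡12 → M
U(20)−H(7)=13 → N
Z(25)−T(19)=6 → G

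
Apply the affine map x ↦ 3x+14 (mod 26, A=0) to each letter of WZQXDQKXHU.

CLKFXKSFJW

W(22): 3·22+14=80≡2 → C
Z(25): 3·25+14=89≡11 → L
Q(16): 3·16+14=62≡10 → K
X(23): 3·23+14=83≡5 → F
D(3): 3·3+14=23 → X
Q(16): 3·16+14=62≡10 → K
K(10): 3·10+14=44≡18 → S
X(23): 3·23+14=83≡5 → F
H(7): 3·7+14=35≡9 → J
U(20): 3·20+14=74≡22 → W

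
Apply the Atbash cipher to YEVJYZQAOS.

BVEQBAJZLH

Y(24) → B(1)
E(4) → V(21)
V(21) → E(4)
J(9) → Q(16)
Y(24) → B(1)
Z(25) → A(0)
Q(16) → J(9)
A(0) → Z(25)
O(14) → L(11)
S(18) → H(7)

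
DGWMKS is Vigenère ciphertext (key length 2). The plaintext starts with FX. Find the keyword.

YJ

Subtract each crib letter from the matching ciphertext letter (mod 26):
D(3)−F(5)=-2≡24 → Y
G(6)−X(23)=-17≡9 → J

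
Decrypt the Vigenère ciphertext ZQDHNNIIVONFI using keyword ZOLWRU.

Repeat the key across the ciphertext: ZOLWRUZOLWRUZ
Z(25)−Z(25): 0 → A
Q(16)−O(14): 2 → C
D(3)−L(11): -8≡18 → S
H(7)−W(22): -15≡11 → L
N(13)−R(17): -4≡22 → W
N(13)−U(20): -7≡19 → T
I(8)−Z(25): -17≡9 → J
I(8)−O(14): -6≡20 → U
V(21)−L(11): 10 → K
O(14)−W(22): -8≡18 → S
N(13)−R(17): -4≡22 → W
F(5)−U(20): -15≡11 → L
I(8)−Z(25): -17≡9 → J

ACSLWTJUKSWLJ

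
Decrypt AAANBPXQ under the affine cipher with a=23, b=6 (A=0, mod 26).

The inverse of 23 mod 26 is 17, since 23·17=391≡1. Apply D(y)=17·(y−6) mod 26:
A(0): 17·(0−6)=-102≡2 → C
A(0): 17·(0−6)=-102≡2 → C
A(0): 17·(0−6)=-102≡2 → C
N(13): 17·(13−6)=119≡15 → P
B(1): 17·(1−6)=-85≡19 → T
P(15): 17·(15−6)=153≡23 → X
X(23): 17·(23−6)=289≡3 → D
Q(16): 17·(16−6)=170≡14 → O

CCCPTXDO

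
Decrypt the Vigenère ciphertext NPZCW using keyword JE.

ELQYN

Repeat the key across the ciphertext: JEJEJ
N(13)−J(9): 4 → E
P(15)−E(4): 11 → L
Z(25)−J(9): 16 → Q
C(2)−E(4): -2≡24 → Y
W(22)−J(9): 13 → N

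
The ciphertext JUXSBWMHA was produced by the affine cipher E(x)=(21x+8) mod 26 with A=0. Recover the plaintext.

FIXYRSUVM

The inverse of 21 mod 26 is 5, since 21·5=105≡1. Apply D(y)=5·(y−8) mod 26:
J(9): 5·(9−8)=5 → F
U(20): 5·(20−8)=60≡8 → I
X(23): 5·(23−8)=75≡23 → X
S(18): 5·(18−8)=50≡24 → Y
B(1): 5·(1−8)=-35≡17 → R
W(22): 5·(22−8)=70≡18 → S
M(12): 5·(12−8)=20 → U
H(7): 5·(7−8)=-5≡21 → V
A(0): 5·(0−8)=-40≡12 → M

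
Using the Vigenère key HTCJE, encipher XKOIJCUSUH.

Repeat the key across the message: HTCJEHTCJE
X(23)+H(7): 30≡4 → E
K(10)+T(19): 29≡3 → D
O(14)+C(2): 16 → Q
I(8)+J(9): 17 → R
J(9)+E(4): 13 → N
C(2)+H(7): 9 → J
U(20)+T(19): 39≡13 → N
S(18)+C(2): 20 → U
U(20)+J(9): 29≡3 → D
H(7)+E(4): 11 → L

EDQRNJNUDL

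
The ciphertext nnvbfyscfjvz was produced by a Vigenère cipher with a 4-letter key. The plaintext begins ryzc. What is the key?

Subtract each crib letter from the matching ciphertext letter (mod 26):
n(13)−r(17)=-4≡22 → w
n(13)−y(24)=-11≡15 → p
v(21)−z(25)=-4≡22 → w
b(1)−c(2)=-1≡25 → z

wpwz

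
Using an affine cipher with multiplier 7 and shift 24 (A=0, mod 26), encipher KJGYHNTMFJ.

QJOKVLBEHJ

K(10): 7·10+24=94≡16 → Q
J(9): 7·9+24=87≡9 → J
G(6): 7·6+24=66≡14 → O
Y(24): 7·24+24=192≡10 → K
H(7): 7·7+24=73≡21 → V
N(13): 7·13+24=115≡11 → L
T(19): 7·19+24=157≡1 → B
M(12): 7·12+24=108≡4 → E
F(5): 7·5+24=59≡7 → H
J(9): 7·9+24=87≡9 → J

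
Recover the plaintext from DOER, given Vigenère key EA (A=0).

Repeat the key across the ciphertext: EAEA
D(3)−E(4): -1≡25 → Z
O(14)−A(0): 14 → O
E(4)−E(4): 0 → A
R(17)−A(0): 17 → R

ZOAR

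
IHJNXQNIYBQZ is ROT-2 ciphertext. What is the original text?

I(8): 8−2=6 → G
H(7): 7−2=5 → F
J(9): 9−2=7 → H
N(13): 13−2=11 → L
X(23): 23−2=21 → V
Q(16): 16−2=14 → O
N(13): 13−2=11 → L
I(8): 8−2=6 → G
Y(24): 24−2=22 → W
B(1): 1−2=-1≡25 → Z
Q(16): 16−2=14 → O
Z(25): 25−2=23 → X

GFHLVOLGWZOX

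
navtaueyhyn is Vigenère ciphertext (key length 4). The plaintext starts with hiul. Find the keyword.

gsbi

Subtract each crib letter from the matching ciphertext letter (mod 26):
n(13)−h(7)=6 → g
a(0)−i(8)=-8≡18 → s
v(21)−u(20)=1 → b
t(19)−l(11)=8 → i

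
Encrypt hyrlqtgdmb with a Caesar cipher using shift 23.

evoinqdajy

h(7): 7+23=30≡4 → e
y(24): 24+23=47≡21 → v
r(17): 17+23=40≡14 → o
l(11): 11+23=34≡8 → i
q(16): 16+23=39≡13 → n
t(19): 19+23=42≡16 → q
g(6): 6+23=29≡3 → d
d(3): 3+23=26≡0 → a
m(12): 12+23=35≡9 → j
b(1): 1+23=24 → y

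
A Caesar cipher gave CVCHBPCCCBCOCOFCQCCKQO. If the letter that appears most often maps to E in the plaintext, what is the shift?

24

The most frequent ciphertext letter is C (appears 10 times).
C is position 2; E is position 4.
Shift = -2≡24.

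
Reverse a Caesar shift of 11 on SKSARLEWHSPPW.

S(18): 18−11=7 → H
K(10): 10−11=-1≡25 → Z
S(18): 18−11=7 → H
A(0): 0−11=-11≡15 → P
R(17): 17−11=6 → G
L(11): 11−11=0 → A
E(4): 4−11=-7≡19 → T
W(22): 22−11=11 → L
H(7): 7−11=-4≡22 → W
S(18): 18−11=7 → H
P(15): 15−11=4 → E
P(15): 15−11=4 → E
W(22): 22−11=11 → L

HZHPGATLWHEEL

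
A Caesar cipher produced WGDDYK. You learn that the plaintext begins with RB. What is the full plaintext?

RBYYTF

From the crib: W(22)−R(17)=5, so the shift is 5.
Subtract 5 from each ciphertext letter:
W(22): 22−5=17 → R
G(6): 6−5=1 → B
D(3): 3−5=-2≡24 → Y
D(3): 3−5=-2≡24 → Y
Y(24): 24−5=19 → T
K(10): 10−5=5 → F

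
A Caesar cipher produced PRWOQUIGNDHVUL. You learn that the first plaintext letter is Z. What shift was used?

16

From the crib: P(15)−Z(25)=-10≡16, so the shift is 16.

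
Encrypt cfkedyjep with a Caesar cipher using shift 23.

zchbavgbm

c(2): 2+23=25 → z
f(5): 5+23=28≡2 → c
k(10): 10+23=33≡7 → h
e(4): 4+23=27≡1 → b
d(3): 3+23=26≡0 → a
y(24): 24+23=47≡21 → v
j(9): 9+23=32≡6 → g
e(4): 4+23=27≡1 → b
p(15): 15+23=38≡12 → m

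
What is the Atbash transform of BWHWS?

YDSDH

B(1) → Y(24)
W(22) → D(3)
H(7) → S(18)
W(22) → D(3)
S(18) → H(7)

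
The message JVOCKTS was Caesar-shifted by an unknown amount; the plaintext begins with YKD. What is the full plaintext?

YKDRZIH

From the crib: J(9)−Y(24)=-15≡11, so the shift is 11.
Subtract 11 from each ciphertext letter:
J(9): 9−11=-2≡24 → Y
V(21): 21−11=10 → K
O(14): 14−11=3 → D
C(2): 2−11=-9≡17 → R
K(10): 10−11=-1≡25 → Z
T(19): 19−11=8 → I
S(18): 18−11=7 → H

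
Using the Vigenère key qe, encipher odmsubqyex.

ehcwkfgcub

Repeat the key across the message: qeqeqeqeqe
o(14)+q(16): 30≡4 → e
d(3)+e(4): 7 → h
m(12)+q(16): 28≡2 → c
s(18)+e(4): 22 → w
u(20)+q(16): 36≡10 → k
b(1)+e(4): 5 → f
q(16)+q(16): 32≡6 → g
y(24)+e(4): 28≡2 → c
e(4)+q(16): 20 → u
x(23)+e(4): 27≡1 → b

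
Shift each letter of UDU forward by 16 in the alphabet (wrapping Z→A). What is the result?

KTK

U(20): 20+16=36≡10 → K
D(3): 3+16=19 → T
U(20): 20+16=36≡10 → K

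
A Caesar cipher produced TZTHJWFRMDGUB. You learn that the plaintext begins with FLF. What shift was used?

From the crib: T(19)−F(5)=14, so the shift is 14.

14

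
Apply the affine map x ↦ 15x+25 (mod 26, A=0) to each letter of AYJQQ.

ZVEFF

A(0): 15·0+25=25 → Z
Y(24): 15·24+25=385≡21 → V
J(9): 15·9+25=160≡4 → E
Q(16): 15·16+25=265≡5 → F
Q(16): 15·16+25=265≡5 → F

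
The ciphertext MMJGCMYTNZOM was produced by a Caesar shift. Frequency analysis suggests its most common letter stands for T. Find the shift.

The most frequent ciphertext letter is M (appears 4 times).
M is position 12; T is position 19.
Shift = -7≡19.

19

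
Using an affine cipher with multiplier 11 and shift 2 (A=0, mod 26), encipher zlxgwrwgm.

rtvqkhkqe

z(25): 11·25+2=277≡17 → r
l(11): 11·11+2=123≡19 → t
x(23): 11·23+2=255≡21 → v
g(6): 11·6+2=68≡16 → q
w(22): 11·22+2=244≡10 → k
r(17): 11·17+2=189≡7 → h
w(22): 11·22+2=244≡10 → k
g(6): 11·6+2=68≡16 → q
m(12): 11·12+2=134≡4 → e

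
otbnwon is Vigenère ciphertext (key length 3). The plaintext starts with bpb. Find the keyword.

nea

Subtract each crib letter from the matching ciphertext letter (mod 26):
o(14)−b(1)=13 → n
t(19)−p(15)=4 → e
b(1)−b(1)=0 → a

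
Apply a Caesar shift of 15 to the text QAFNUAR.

FPUCJPG

Q(16): 16+15=31≡5 → F
A(0): 0+15=15 → P
F(5): 5+15=20 → U
N(13): 13+15=28≡2 → C
U(20): 20+15=35≡9 → J
A(0): 0+15=15 → P
R(17): 17+15=32≡6 → G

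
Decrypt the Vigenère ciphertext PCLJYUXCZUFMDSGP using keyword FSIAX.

Repeat the key across the ciphertext: FSIAXFSIAXFSIAXF
P(15)−F(5): 10 → K
C(2)−S(18): -16≡10 → K
L(11)−I(8): 3 → D
J(9)−A(0): 9 → J
Y(24)−X(23): 1 → B
U(20)−F(5): 15 → P
X(23)−S(18): 5 → F
C(2)−I(8): -6≡20 → U
Z(25)−A(0): 25 → Z
U(20)−X(23): -3≡23 → X
F(5)−F(5): 0 → A
M(12)−S(18): -6≡20 → U
D(3)−I(8): -5≡21 → V
S(18)−A(0): 18 → S
G(6)−X(23): -17≡9 → J
P(15)−F(5): 10 → K

KKDJBPFUZXAUVSJK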